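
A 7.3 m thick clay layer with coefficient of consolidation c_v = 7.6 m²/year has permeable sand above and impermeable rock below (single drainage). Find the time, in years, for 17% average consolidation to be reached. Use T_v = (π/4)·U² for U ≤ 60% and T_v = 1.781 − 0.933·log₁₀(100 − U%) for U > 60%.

t ≈ 0.159 years

Drainage path length: H_d = H = 7.3 m (single drainage).
U ≤ 60%: T_v = (π/4)·U² = (π/4)×0.17² = 0.022698.
t = T_v·H_d²/c_v = 0.022698×7.3²/7.6 = 0.1592 years.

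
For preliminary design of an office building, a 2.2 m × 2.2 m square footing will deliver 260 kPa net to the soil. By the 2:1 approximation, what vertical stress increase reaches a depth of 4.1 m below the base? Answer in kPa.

By the 2:1 method the load spreads at 1 horizontal : 2 vertical, so at depth z the loaded area has grown by z in each plan dimension:
Δσ = qBL/((B+z)(L+z)) = 260×2.2×2.2/((2.2+4.1)(2.2+4.1)) = 31.706 kPa

Δσ_z ≈ 31.7 kPa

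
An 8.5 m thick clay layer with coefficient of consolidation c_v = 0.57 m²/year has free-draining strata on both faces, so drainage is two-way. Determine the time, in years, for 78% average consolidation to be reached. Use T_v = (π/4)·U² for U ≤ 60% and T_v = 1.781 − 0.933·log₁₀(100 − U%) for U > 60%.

Drainage path length: H_d = H/2 = 4.25 m (double drainage).
U > 60%: T_v = 1.781 − 0.933·log₁₀(100 − 78) = 0.52852.
t = T_v·H_d²/c_v = 0.52852×4.25²/0.57 = 16.75 years.

t ≈ 16.7 years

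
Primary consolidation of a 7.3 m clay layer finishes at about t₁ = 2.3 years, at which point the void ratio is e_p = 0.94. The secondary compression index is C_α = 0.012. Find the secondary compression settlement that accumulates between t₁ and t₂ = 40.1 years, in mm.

Secondary compression: S_s = C_α·H/(1+e_p)·log₁₀(t₂/t₁)
S_s = 0.012×7.3/(1+0.94)×log₁₀(40.1/2.3)
    = 0.04515 × 1.241 = 0.05606 m

S_s ≈ 56.1 mm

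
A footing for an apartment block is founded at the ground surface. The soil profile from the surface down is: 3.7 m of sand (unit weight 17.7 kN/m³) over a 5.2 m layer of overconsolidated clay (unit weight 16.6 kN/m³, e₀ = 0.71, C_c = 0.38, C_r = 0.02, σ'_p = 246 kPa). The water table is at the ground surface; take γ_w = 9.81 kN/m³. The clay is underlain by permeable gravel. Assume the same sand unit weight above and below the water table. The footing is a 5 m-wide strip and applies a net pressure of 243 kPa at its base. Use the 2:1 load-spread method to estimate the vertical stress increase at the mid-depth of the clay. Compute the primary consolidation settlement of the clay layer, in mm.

Mid-depth of clay below the ground surface: z = 3.7 + 5.2/2 = 6.3 m.
Total vertical stress at mid-clay: σ_v = 17.7×3.7 + 16.6×2.6 = 108.65 kPa.
Pore pressure: u = 9.81×(6.3 − 0) = 61.803 kPa.
Initial effective stress: σ'_0 = σ_v − u = 108.65 − 61.803 = 46.847 kPa.
Stress increase at mid-clay by the 2:1 spreading method:
Δσ = qB/(B+z) = 243×5/(5+6.3) = 107.52 kPa
Final effective stress: σ'_f = 46.847 + 107.52 = 154.37 kPa.
σ'_f = 154.37 ≤ σ'_p = 246 kPa, so the clay remains overconsolidated and only the recompression index applies:
S_c = C_r·H/(1+e₀)·log₁₀(σ'_f/σ'_0) = 0.02×5.2/1.71×log₁₀(154.37/46.847)
    = 0.060818 × 0.51788 = 0.0315 m

S_c ≈ 31.5 mm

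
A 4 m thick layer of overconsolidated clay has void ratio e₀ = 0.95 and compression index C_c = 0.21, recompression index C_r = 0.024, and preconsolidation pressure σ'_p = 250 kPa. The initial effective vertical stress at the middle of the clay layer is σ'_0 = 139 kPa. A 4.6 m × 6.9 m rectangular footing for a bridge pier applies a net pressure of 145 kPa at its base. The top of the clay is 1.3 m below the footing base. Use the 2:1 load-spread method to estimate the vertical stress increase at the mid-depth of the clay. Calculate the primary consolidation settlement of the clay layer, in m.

Mid-depth of clay below the footing base: z = 1.3 + 4/2 = 3.3 m.
Stress increase at mid-clay by the 2:1 spreading method:
Δσ = qBL/((B+z)(L+z)) = 145×4.6×6.9/((4.6+3.3)(6.9+3.3)) = 57.115 kPa
Final effective stress: σ'_f = 139 + 57.115 = 196.12 kPa.
σ'_f = 196.12 ≤ σ'_p = 250 kPa, so the clay remains overconsolidated and only the recompression index applies:
S_c = C_r·H/(1+e₀)·log₁₀(σ'_f/σ'_0) = 0.024×4/1.95×log₁₀(196.12/139)
    = 0.049231 × 0.14951 = 0.007361 m

S_c ≈ 0.00736 m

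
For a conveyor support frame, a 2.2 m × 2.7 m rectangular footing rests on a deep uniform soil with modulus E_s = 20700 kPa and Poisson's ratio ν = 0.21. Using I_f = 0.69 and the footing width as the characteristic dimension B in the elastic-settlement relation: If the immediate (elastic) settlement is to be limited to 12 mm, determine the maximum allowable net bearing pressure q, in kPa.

q ≈ 171 kPa

S_e = q·B·(1−ν²)/E_s · I_f  ⇒  q = S_e·E_s / (B·(1−ν²)·I_f).
q = 0.012 × 20700 / (2.2 × 0.9559 × 0.69) = 171.2 kPa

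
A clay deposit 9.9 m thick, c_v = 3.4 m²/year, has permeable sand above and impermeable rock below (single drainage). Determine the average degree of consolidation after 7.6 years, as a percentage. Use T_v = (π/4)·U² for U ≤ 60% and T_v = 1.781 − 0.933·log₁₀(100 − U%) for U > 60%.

U ≈ 57.9 %

Drainage path length: H_d = H = 9.9 m (single drainage).
T_v = c_v·t/H_d² = 3.4×7.6/9.9² = 0.26365.
T_v = 0.26365 corresponds to the U ≤ 60% branch:
U = √(4T_v/π) = 0.5794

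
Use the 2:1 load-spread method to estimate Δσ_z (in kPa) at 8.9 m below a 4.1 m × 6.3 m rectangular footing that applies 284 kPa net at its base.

Δσ_z ≈ 37.1 kPa

By the 2:1 method the load spreads at 1 horizontal : 2 vertical, so at depth z the loaded area has grown by z in each plan dimension:
Δσ = qBL/((B+z)(L+z)) = 284×4.1×6.3/((4.1+8.9)(6.3+8.9)) = 37.124 kPa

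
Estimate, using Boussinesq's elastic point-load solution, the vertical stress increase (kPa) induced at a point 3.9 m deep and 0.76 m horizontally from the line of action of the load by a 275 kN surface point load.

Boussinesq vertical stress below a point load on an elastic half-space:
Δσ_z = 3P/(2πz²) · [1 + (r/z)²]^(−5/2)
r/z = 0.76/3.9 = 0.19487; [1+(r/z)²]^(−5/2) = 0.91103.
Δσ_z = 3×275/(2π×3.9²) × 0.91103 = 8.6327 × 0.91103 = 7.865 kPa

Δσ_z ≈ 7.86 kPa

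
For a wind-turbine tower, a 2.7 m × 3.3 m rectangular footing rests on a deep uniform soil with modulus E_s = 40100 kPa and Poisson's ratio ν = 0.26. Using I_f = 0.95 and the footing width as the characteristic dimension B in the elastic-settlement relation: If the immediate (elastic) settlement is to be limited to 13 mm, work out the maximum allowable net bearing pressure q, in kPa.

S_e = q·B·(1−ν²)/E_s · I_f  ⇒  q = S_e·E_s / (B·(1−ν²)·I_f).
q = 0.013 × 40100 / (2.7 × 0.9324 × 0.95) = 218 kPa

q ≈ 218 kPa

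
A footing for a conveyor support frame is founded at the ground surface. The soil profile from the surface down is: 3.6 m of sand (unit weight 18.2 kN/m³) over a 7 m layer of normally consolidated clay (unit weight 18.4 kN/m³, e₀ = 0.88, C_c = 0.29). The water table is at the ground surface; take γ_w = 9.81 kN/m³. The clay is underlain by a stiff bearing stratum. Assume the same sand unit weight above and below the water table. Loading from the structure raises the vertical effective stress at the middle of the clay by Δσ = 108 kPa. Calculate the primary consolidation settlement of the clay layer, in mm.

Mid-depth of clay below the ground surface: z = 3.6 + 7/2 = 7.1 m.
Total vertical stress at mid-clay: σ_v = 18.2×3.6 + 18.4×3.5 = 129.92 kPa.
Pore pressure: u = 9.81×(7.1 − 0) = 69.651 kPa.
Initial effective stress: σ'_0 = σ_v − u = 129.92 − 69.651 = 60.269 kPa.
Final effective stress: σ'_f = σ'_0 + Δσ = 60.269 + 108 = 168.27 kPa.
Normally consolidated clay, so the full stress increment lies on the virgin compression line:
S_c = C_c·H/(1+e₀)·log₁₀(σ'_f/σ'_0) = 0.29×7/(1+0.88)×log₁₀(168.27/60.269)
    = 1.0798 × 0.44591 = 0.4815 m

S_c ≈ 481 mm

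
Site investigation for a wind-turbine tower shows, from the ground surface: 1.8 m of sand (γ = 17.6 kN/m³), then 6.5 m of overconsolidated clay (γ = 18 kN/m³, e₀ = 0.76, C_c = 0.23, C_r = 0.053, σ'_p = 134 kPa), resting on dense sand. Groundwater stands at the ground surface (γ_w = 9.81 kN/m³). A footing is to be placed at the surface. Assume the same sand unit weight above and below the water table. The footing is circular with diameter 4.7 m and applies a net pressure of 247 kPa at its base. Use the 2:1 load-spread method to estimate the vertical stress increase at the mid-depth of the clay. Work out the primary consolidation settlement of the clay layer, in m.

S_c ≈ 0.0749 m

Mid-depth of clay below the ground surface: z = 1.8 + 6.5/2 = 5.05 m.
Total vertical stress at mid-clay: σ_v = 17.6×1.8 + 18×3.25 = 90.18 kPa.
Pore pressure: u = 9.81×(5.05 − 0) = 49.541 kPa.
Initial effective stress: σ'_0 = σ_v − u = 90.18 − 49.541 = 40.639 kPa.
Stress increase at mid-clay by the 2:1 spreading method:
Δσ ≈ qD²/(D+z)² = 247×4.7²/(4.7+5.05)² = 57.396 kPa
Final effective stress: σ'_f = 40.639 + 57.396 = 98.035 kPa.
σ'_f = 98.035 ≤ σ'_p = 134 kPa, so the clay remains overconsolidated and only the recompression index applies:
S_c = C_r·H/(1+e₀)·log₁₀(σ'_f/σ'_0) = 0.053×6.5/1.76×log₁₀(98.035/40.639)
    = 0.19574 × 0.38244 = 0.07486 m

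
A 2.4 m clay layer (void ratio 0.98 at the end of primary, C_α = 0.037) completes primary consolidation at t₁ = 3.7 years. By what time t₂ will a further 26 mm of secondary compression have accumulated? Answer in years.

S_s = C_α·H/(1+e_p)·log₁₀(t₂/t₁) ⇒ log₁₀(t₂/t₁) = S_s·(1+e_p)/(C_α·H).
log₁₀(t₂/t₁) = 0.026 × (1+0.98) / (0.037×2.4) = 0.5797
t₂ = t₁ × 10^0.5797 = 3.7 × 3.8 = 14.06 years

t₂ ≈ 14.1 years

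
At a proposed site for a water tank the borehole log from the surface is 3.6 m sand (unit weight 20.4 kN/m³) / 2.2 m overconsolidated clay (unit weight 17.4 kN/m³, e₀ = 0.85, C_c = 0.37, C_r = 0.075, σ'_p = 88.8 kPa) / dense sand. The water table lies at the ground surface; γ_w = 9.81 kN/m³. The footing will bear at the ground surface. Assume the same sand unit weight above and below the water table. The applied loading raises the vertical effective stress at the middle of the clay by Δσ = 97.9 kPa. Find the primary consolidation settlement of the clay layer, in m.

S_c ≈ 0.118 m

Mid-depth of clay below the ground surface: z = 3.6 + 2.2/2 = 4.7 m.
Total vertical stress at mid-clay: σ_v = 20.4×3.6 + 17.4×1.1 = 92.58 kPa.
Pore pressure: u = 9.81×(4.7 − 0) = 46.107 kPa.
Initial effective stress: σ'_0 = σ_v − u = 92.58 − 46.107 = 46.473 kPa.
Final effective stress: σ'_f = 46.473 + 97.9 = 144.37 kPa.
σ'_f = 144.37 > σ'_p = 88.8 kPa, so the stress path crosses the preconsolidation pressure — recompression up to σ'_p, then virgin compression beyond:
S_c = H/(1+e₀)·[C_r·log₁₀(σ'_p/σ'_0) + C_c·log₁₀(σ'_f/σ'_p)]
    = 2.2/1.85 × [0.075×log₁₀(88.8/46.473) + 0.37×log₁₀(144.37/88.8)]
    = 1.1892 × [0.021091 + 0.078094] = 0.118 m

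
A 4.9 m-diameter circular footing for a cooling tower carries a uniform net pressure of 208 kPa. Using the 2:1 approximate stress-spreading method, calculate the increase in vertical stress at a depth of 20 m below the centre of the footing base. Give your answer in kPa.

By the 2:1 method the load spreads at 1 horizontal : 2 vertical, so at depth z the loaded area has grown by z in each plan dimension:
Δσ ≈ qD²/(D+z)² = 208×4.9²/(4.9+20)² = 8.0548 kPa

Δσ_z ≈ 8.05 kPa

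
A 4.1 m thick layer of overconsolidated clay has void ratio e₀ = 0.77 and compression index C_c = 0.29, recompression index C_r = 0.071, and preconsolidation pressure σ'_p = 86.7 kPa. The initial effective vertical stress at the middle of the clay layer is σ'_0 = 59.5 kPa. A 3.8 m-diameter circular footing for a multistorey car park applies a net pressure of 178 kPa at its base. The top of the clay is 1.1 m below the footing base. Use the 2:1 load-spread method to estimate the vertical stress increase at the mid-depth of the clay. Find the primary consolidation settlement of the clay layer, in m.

S_c ≈ 0.103 m

Mid-depth of clay below the footing base: z = 1.1 + 4.1/2 = 3.15 m.
Stress increase at mid-clay by the 2:1 spreading method:
Δσ ≈ qD²/(D+z)² = 178×3.8²/(3.8+3.15)² = 53.213 kPa
Final effective stress: σ'_f = 59.5 + 53.213 = 112.71 kPa.
σ'_f = 112.71 > σ'_p = 86.7 kPa, so the stress path crosses the preconsolidation pressure — recompression up to σ'_p, then virgin compression beyond:
S_c = H/(1+e₀)·[C_r·log₁₀(σ'_p/σ'_0) + C_c·log₁₀(σ'_f/σ'_p)]
    = 4.1/1.77 × [0.071×log₁₀(86.7/59.5) + 0.29×log₁₀(112.71/86.7)]
    = 2.3164 × [0.011609 + 0.033044] = 0.1034 m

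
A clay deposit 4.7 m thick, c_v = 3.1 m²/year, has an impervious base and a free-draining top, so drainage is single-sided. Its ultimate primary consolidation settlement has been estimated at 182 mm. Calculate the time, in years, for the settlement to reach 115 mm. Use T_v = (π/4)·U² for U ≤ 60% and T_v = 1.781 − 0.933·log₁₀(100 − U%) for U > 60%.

t ≈ 2.28 years

Drainage path length: H_d = H = 4.7 m (single drainage).
U = S(t)/S_ult = 115/182 = 0.6319.
U > 60%: T_v = 1.781 − 0.933·log₁₀(100 − 63.187) = 0.31992.
t = T_v·H_d²/c_v = 0.31992×4.7²/3.1 = 2.28 years.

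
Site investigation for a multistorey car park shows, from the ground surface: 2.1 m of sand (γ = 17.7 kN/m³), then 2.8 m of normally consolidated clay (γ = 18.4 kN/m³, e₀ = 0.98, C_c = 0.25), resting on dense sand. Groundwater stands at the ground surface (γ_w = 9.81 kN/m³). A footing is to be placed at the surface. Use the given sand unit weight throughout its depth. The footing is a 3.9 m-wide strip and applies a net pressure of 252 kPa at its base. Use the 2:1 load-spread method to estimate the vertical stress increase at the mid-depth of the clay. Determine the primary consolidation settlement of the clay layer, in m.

Mid-depth of clay below the ground surface: z = 2.1 + 2.8/2 = 3.5 m.
Total vertical stress at mid-clay: σ_v = 17.7×2.1 + 18.4×1.4 = 62.93 kPa.
Pore pressure: u = 9.81×(3.5 − 0) = 34.335 kPa.
Initial effective stress: σ'_0 = σ_v − u = 62.93 − 34.335 = 28.595 kPa.
Stress increase at mid-clay by the 2:1 spreading method:
Δσ = qB/(B+z) = 252×3.9/(3.9+3.5) = 132.81 kPa
Final effective stress: σ'_f = σ'_0 + Δσ = 28.595 + 132.81 = 161.41 kPa.
Normally consolidated clay, so the full stress increment lies on the virgin compression line:
S_c = C_c·H/(1+e₀)·log₁₀(σ'_f/σ'_0) = 0.25×2.8/(1+0.98)×log₁₀(161.41/28.595)
    = 0.35354 × 0.75164 = 0.2657 m

S_c ≈ 0.266 m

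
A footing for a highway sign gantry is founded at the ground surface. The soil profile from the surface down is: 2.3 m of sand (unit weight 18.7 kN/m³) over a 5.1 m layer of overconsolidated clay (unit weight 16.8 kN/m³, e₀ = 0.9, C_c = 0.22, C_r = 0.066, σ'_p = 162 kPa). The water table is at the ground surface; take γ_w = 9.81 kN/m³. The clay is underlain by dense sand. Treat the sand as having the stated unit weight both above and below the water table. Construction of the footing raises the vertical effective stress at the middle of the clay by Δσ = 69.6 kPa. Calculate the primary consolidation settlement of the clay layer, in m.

S_c ≈ 0.0797 m

Mid-depth of clay below the ground surface: z = 2.3 + 5.1/2 = 4.85 m.
Total vertical stress at mid-clay: σ_v = 18.7×2.3 + 16.8×2.55 = 85.85 kPa.
Pore pressure: u = 9.81×(4.85 − 0) = 47.578 kPa.
Initial effective stress: σ'_0 = σ_v − u = 85.85 − 47.578 = 38.272 kPa.
Final effective stress: σ'_f = 38.272 + 69.6 = 107.87 kPa.
σ'_f = 107.87 ≤ σ'_p = 162 kPa, so the clay remains overconsolidated and only the recompression index applies:
S_c = C_r·H/(1+e₀)·log₁₀(σ'_f/σ'_0) = 0.066×5.1/1.9×log₁₀(107.87/38.272)
    = 0.17716 × 0.45002 = 0.07972 m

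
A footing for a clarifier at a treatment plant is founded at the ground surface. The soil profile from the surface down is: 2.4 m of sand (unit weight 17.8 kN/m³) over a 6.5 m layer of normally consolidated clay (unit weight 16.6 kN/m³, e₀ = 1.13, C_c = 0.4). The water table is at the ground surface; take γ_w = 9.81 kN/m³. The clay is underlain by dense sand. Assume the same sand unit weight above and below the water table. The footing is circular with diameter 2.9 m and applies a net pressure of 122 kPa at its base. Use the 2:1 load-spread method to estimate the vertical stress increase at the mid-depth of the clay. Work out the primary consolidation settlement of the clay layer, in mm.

Mid-depth of clay below the ground surface: z = 2.4 + 6.5/2 = 5.65 m.
Total vertical stress at mid-clay: σ_v = 17.8×2.4 + 16.6×3.25 = 96.67 kPa.
Pore pressure: u = 9.81×(5.65 − 0) = 55.427 kPa.
Initial effective stress: σ'_0 = σ_v − u = 96.67 − 55.427 = 41.243 kPa.
Stress increase at mid-clay by the 2:1 spreading method:
Δσ ≈ qD²/(D+z)² = 122×2.9²/(2.9+5.65)² = 14.035 kPa
Final effective stress: σ'_f = σ'_0 + Δσ = 41.243 + 14.035 = 55.278 kPa.
Normally consolidated clay, so the full stress increment lies on the virgin compression line:
S_c = C_c·H/(1+e₀)·log₁₀(σ'_f/σ'_0) = 0.4×6.5/(1+1.13)×log₁₀(55.278/41.243)
    = 1.2207 × 0.1272 = 0.1553 m

S_c ≈ 155 mm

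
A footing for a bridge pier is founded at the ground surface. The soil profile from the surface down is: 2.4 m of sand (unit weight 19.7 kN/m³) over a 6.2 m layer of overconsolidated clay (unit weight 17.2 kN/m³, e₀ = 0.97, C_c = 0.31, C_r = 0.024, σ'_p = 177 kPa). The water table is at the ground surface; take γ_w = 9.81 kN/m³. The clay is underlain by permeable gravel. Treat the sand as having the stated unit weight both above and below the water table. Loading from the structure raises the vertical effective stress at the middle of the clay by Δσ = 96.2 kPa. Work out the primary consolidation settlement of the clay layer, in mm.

Mid-depth of clay below the ground surface: z = 2.4 + 6.2/2 = 5.5 m.
Total vertical stress at mid-clay: σ_v = 19.7×2.4 + 17.2×3.1 = 100.6 kPa.
Pore pressure: u = 9.81×(5.5 − 0) = 53.955 kPa.
Initial effective stress: σ'_0 = σ_v − u = 100.6 − 53.955 = 46.645 kPa.
Final effective stress: σ'_f = 46.645 + 96.2 = 142.84 kPa.
σ'_f = 142.84 ≤ σ'_p = 177 kPa, so the clay remains overconsolidated and only the recompression index applies:
S_c = C_r·H/(1+e₀)·log₁₀(σ'_f/σ'_0) = 0.024×6.2/1.97×log₁₀(142.84/46.645)
    = 0.075533 × 0.48604 = 0.03671 m

S_c ≈ 36.7 mm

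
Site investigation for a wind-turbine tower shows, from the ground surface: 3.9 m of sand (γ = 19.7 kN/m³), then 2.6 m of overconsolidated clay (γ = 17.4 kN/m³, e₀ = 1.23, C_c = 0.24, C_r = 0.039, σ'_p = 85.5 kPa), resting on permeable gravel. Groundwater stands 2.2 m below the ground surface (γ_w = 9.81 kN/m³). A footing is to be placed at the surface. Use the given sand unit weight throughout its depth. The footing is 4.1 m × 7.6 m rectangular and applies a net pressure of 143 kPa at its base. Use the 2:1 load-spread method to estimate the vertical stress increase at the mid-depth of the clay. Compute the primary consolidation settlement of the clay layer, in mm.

S_c ≈ 31.7 mm

Mid-depth of clay below the ground surface: z = 3.9 + 2.6/2 = 5.2 m.
Total vertical stress at mid-clay: σ_v = 19.7×3.9 + 17.4×1.3 = 99.45 kPa.
Pore pressure: u = 9.81×(5.2 − 2.2) = 29.43 kPa.
Initial effective stress: σ'_0 = σ_v − u = 99.45 − 29.43 = 70.02 kPa.
Stress increase at mid-clay by the 2:1 spreading method:
Δσ = qBL/((B+z)(L+z)) = 143×4.1×7.6/((4.1+5.2)(7.6+5.2)) = 37.432 kPa
Final effective stress: σ'_f = 70.02 + 37.432 = 107.45 kPa.
σ'_f = 107.45 > σ'_p = 85.5 kPa, so the stress path crosses the preconsolidation pressure — recompression up to σ'_p, then virgin compression beyond:
S_c = H/(1+e₀)·[C_r·log₁₀(σ'_p/σ'_0) + C_c·log₁₀(σ'_f/σ'_p)]
    = 2.6/2.23 × [0.039×log₁₀(85.5/70.02) + 0.24×log₁₀(107.45/85.5)]
    = 1.1659 × [0.003383 + 0.023818] = 0.03171 m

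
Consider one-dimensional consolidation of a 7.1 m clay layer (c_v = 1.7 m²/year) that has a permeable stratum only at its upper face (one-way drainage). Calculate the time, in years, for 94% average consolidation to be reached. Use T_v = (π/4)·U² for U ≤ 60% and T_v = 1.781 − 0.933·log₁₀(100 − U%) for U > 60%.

Drainage path length: H_d = H = 7.1 m (single drainage).
U > 60%: T_v = 1.781 − 0.933·log₁₀(100 − 94) = 1.055.
t = T_v·H_d²/c_v = 1.055×7.1²/1.7 = 31.28 years.

t ≈ 31.3 years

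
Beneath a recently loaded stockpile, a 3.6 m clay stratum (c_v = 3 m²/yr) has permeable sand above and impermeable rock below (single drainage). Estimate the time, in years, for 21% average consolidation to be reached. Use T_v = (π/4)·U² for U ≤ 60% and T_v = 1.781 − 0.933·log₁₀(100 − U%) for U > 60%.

t ≈ 0.15 years

Drainage path length: H_d = H = 3.6 m (single drainage).
U ≤ 60%: T_v = (π/4)·U² = (π/4)×0.21² = 0.034636.
t = T_v·H_d²/c_v = 0.034636×3.6²/3 = 0.1496 years.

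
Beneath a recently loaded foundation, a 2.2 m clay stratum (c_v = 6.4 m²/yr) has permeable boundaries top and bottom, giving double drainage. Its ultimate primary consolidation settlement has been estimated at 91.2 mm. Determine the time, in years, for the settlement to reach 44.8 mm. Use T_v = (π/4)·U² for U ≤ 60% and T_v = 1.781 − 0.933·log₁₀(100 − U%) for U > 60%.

Drainage path length: H_d = H/2 = 1.1 m (double drainage).
U = S(t)/S_ult = 44.8/91.2 = 0.4912.
U ≤ 60%: T_v = (π/4)·U² = (π/4)×0.49123² = 0.18952.
t = T_v·H_d²/c_v = 0.18952×1.1²/6.4 = 0.03583 years.

t ≈ 0.0358 years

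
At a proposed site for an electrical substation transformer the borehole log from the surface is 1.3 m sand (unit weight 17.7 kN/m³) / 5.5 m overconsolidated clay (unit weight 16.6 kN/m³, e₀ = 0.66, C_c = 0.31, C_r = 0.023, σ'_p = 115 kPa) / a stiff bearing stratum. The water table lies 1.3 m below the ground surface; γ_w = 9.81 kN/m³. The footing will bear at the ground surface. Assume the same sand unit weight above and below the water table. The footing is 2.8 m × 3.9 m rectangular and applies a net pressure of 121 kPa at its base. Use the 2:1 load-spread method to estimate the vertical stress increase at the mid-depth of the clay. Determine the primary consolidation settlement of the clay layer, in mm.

S_c ≈ 15.2 mm

Mid-depth of clay below the ground surface: z = 1.3 + 5.5/2 = 4.05 m.
Total vertical stress at mid-clay: σ_v = 17.7×1.3 + 16.6×2.75 = 68.66 kPa.
Pore pressure: u = 9.81×(4.05 − 1.3) = 26.978 kPa.
Initial effective stress: σ'_0 = σ_v − u = 68.66 − 26.978 = 41.682 kPa.
Stress increase at mid-clay by the 2:1 spreading method:
Δσ = qBL/((B+z)(L+z)) = 121×2.8×3.9/((2.8+4.05)(3.9+4.05)) = 24.263 kPa
Final effective stress: σ'_f = 41.682 + 24.263 = 65.945 kPa.
σ'_f = 65.945 ≤ σ'_p = 115 kPa, so the clay remains overconsolidated and only the recompression index applies:
S_c = C_r·H/(1+e₀)·log₁₀(σ'_f/σ'_0) = 0.023×5.5/1.66×log₁₀(65.945/41.682)
    = 0.076206 × 0.19923 = 0.01518 m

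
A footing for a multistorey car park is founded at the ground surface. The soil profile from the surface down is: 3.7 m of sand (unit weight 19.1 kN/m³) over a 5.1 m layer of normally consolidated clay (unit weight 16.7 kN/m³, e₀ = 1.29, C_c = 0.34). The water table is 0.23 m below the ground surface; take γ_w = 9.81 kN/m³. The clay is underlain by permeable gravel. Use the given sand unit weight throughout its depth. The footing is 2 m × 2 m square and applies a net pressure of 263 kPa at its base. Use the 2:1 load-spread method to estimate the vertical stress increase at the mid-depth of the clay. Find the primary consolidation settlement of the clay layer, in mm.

Mid-depth of clay below the ground surface: z = 3.7 + 5.1/2 = 6.25 m.
Total vertical stress at mid-clay: σ_v = 19.1×3.7 + 16.7×2.55 = 113.25 kPa.
Pore pressure: u = 9.81×(6.25 − 0.23) = 59.056 kPa.
Initial effective stress: σ'_0 = σ_v − u = 113.25 − 59.056 = 54.194 kPa.
Stress increase at mid-clay by the 2:1 spreading method:
Δσ = qBL/((B+z)(L+z)) = 263×2×2/((2+6.25)(2+6.25)) = 15.456 kPa
Final effective stress: σ'_f = σ'_0 + Δσ = 54.194 + 15.456 = 69.65 kPa.
Normally consolidated clay, so the full stress increment lies on the virgin compression line:
S_c = C_c·H/(1+e₀)·log₁₀(σ'_f/σ'_0) = 0.34×5.1/(1+1.29)×log₁₀(69.65/54.194)
    = 0.75721 × 0.10897 = 0.08251 m

S_c ≈ 82.5 mm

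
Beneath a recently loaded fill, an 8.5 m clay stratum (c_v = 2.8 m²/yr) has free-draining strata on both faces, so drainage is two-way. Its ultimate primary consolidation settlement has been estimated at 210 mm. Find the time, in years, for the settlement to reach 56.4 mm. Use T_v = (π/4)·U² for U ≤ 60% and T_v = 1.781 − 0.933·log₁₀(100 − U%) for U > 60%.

Drainage path length: H_d = H/2 = 4.25 m (double drainage).
U = S(t)/S_ult = 56.4/210 = 0.2686.
U ≤ 60%: T_v = (π/4)·U² = (π/4)×0.26857² = 0.056651.
t = T_v·H_d²/c_v = 0.056651×4.25²/2.8 = 0.3654 years.

t ≈ 0.365 years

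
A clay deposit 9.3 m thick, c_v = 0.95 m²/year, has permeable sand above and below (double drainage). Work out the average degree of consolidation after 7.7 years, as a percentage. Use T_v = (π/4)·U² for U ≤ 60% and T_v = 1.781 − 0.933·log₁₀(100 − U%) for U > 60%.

U ≈ 64.8 %

Drainage path length: H_d = H/2 = 4.65 m (double drainage).
T_v = c_v·t/H_d² = 0.95×7.7/4.65² = 0.33831.
T_v = 0.33831 corresponds to the U > 60% branch:
U = 1 − 10^((1.781 − T_v)/0.933)/100 = 0.6482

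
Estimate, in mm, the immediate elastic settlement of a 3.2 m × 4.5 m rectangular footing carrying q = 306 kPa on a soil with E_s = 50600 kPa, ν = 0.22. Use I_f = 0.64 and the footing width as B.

S_e ≈ 11.8 mm

Immediate (elastic) settlement: S_e = q·B·(1−ν²)/E_s · I_f.
S_e = 306 × 3.2 × (1 − 0.22²) / 50600 × 0.64
    = 306 × 3.2 × 0.9516 / 50600 × 0.64
    = 0.01179 m = 11.79 mm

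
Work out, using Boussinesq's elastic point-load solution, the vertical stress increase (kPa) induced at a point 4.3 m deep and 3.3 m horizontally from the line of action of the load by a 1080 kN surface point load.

Δσ_z ≈ 8.76 kPa

Boussinesq vertical stress below a point load on an elastic half-space:
Δσ_z = 3P/(2πz²) · [1 + (r/z)²]^(−5/2)
r/z = 3.3/4.3 = 0.76744; [1+(r/z)²]^(−5/2) = 0.3142.
Δσ_z = 3×1080/(2π×4.3²) × 0.3142 = 27.889 × 0.3142 = 8.763 kPa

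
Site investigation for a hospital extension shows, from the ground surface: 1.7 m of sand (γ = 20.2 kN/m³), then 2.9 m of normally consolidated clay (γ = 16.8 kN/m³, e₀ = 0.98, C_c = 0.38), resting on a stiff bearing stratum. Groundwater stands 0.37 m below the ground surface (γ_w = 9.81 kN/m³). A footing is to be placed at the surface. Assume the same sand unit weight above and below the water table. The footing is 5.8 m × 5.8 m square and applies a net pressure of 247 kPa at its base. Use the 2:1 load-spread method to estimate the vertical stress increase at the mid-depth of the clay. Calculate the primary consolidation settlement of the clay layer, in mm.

S_c ≈ 353 mm

Mid-depth of clay below the ground surface: z = 1.7 + 2.9/2 = 3.15 m.
Total vertical stress at mid-clay: σ_v = 20.2×1.7 + 16.8×1.45 = 58.7 kPa.
Pore pressure: u = 9.81×(3.15 − 0.37) = 27.272 kPa.
Initial effective stress: σ'_0 = σ_v − u = 58.7 − 27.272 = 31.428 kPa.
Stress increase at mid-clay by the 2:1 spreading method:
Δσ = qBL/((B+z)(L+z)) = 247×5.8×5.8/((5.8+3.15)(5.8+3.15)) = 103.73 kPa
Final effective stress: σ'_f = σ'_0 + Δσ = 31.428 + 103.73 = 135.16 kPa.
Normally consolidated clay, so the full stress increment lies on the virgin compression line:
S_c = C_c·H/(1+e₀)·log₁₀(σ'_f/σ'_0) = 0.38×2.9/(1+0.98)×log₁₀(135.16/31.428)
    = 0.55657 × 0.63353 = 0.3526 m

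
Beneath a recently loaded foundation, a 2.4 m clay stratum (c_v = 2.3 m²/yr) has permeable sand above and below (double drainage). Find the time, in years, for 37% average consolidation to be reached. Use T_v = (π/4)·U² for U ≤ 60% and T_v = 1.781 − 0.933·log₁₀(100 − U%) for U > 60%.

t ≈ 0.0673 years

Drainage path length: H_d = H/2 = 1.2 m (double drainage).
U ≤ 60%: T_v = (π/4)·U² = (π/4)×0.37² = 0.10752.
t = T_v·H_d²/c_v = 0.10752×1.2²/2.3 = 0.06732 years.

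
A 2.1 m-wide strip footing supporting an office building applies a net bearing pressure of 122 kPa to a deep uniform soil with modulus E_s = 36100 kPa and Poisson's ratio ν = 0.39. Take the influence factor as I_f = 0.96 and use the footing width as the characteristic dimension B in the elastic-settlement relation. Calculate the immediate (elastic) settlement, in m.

Immediate (elastic) settlement: S_e = q·B·(1−ν²)/E_s · I_f.
S_e = 122 × 2.1 × (1 − 0.39²) / 36100 × 0.96
    = 122 × 2.1 × 0.8479 / 36100 × 0.96
    = 0.005777 m

S_e ≈ 0.00578 m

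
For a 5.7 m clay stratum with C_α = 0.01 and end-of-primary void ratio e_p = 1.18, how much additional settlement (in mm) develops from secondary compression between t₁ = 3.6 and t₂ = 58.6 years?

S_s ≈ 31.7 mm

Secondary compression: S_s = C_α·H/(1+e_p)·log₁₀(t₂/t₁)
S_s = 0.01×5.7/(1+1.18)×log₁₀(58.6/3.6)
    = 0.02615 × 1.212 = 0.03168 m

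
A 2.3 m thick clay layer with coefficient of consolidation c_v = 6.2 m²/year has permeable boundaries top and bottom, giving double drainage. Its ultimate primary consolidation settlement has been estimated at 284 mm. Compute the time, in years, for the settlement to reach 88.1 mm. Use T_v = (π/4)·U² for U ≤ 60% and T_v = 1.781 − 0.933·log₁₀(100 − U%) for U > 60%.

Drainage path length: H_d = H/2 = 1.15 m (double drainage).
U = S(t)/S_ult = 88.1/284 = 0.3102.
U ≤ 60%: T_v = (π/4)·U² = (π/4)×0.31021² = 0.07558.
t = T_v·H_d²/c_v = 0.07558×1.15²/6.2 = 0.01612 years.

t ≈ 0.0161 years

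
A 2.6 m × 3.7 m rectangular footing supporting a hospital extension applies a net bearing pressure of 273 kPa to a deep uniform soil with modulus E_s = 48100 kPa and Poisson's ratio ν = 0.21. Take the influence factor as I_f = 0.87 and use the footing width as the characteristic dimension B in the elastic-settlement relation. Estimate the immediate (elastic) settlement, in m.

Immediate (elastic) settlement: S_e = q·B·(1−ν²)/E_s · I_f.
S_e = 273 × 2.6 × (1 − 0.21²) / 48100 × 0.87
    = 273 × 2.6 × 0.9559 / 48100 × 0.87
    = 0.01227 m

S_e ≈ 0.0123 m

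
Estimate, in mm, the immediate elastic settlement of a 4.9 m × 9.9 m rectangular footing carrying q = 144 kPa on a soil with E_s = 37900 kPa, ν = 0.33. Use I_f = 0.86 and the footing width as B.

Immediate (elastic) settlement: S_e = q·B·(1−ν²)/E_s · I_f.
S_e = 144 × 4.9 × (1 − 0.33²) / 37900 × 0.86
    = 144 × 4.9 × 0.8911 / 37900 × 0.86
    = 0.01427 m = 14.27 mm

S_e ≈ 14.3 mm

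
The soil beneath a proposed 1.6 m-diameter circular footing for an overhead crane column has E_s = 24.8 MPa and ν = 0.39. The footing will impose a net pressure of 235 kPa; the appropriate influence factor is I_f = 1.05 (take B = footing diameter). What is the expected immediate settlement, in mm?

S_e ≈ 13.5 mm

Immediate (elastic) settlement: S_e = q·B·(1−ν²)/E_s · I_f.
E_s = 24.8 MPa = 24800 kPa.
S_e = 235 × 1.6 × (1 − 0.39²) / 24800 × 1.05
    = 235 × 1.6 × 0.8479 / 24800 × 1.05
    = 0.0135 m = 13.5 mm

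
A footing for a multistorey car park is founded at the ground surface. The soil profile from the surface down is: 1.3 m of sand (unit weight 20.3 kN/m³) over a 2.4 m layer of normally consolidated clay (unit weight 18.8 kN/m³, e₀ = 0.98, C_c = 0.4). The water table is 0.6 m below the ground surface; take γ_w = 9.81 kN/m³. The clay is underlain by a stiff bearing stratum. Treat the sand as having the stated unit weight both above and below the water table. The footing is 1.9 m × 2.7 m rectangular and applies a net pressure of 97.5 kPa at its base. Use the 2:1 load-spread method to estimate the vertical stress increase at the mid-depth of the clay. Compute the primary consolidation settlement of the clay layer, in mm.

S_c ≈ 114 mm

Mid-depth of clay below the ground surface: z = 1.3 + 2.4/2 = 2.5 m.
Total vertical stress at mid-clay: σ_v = 20.3×1.3 + 18.8×1.2 = 48.95 kPa.
Pore pressure: u = 9.81×(2.5 − 0.6) = 18.639 kPa.
Initial effective stress: σ'_0 = σ_v − u = 48.95 − 18.639 = 30.311 kPa.
Stress increase at mid-clay by the 2:1 spreading method:
Δσ = qBL/((B+z)(L+z)) = 97.5×1.9×2.7/((1.9+2.5)(2.7+2.5)) = 21.861 kPa
Final effective stress: σ'_f = σ'_0 + Δσ = 30.311 + 21.861 = 52.172 kPa.
Normally consolidated clay, so the full stress increment lies on the virgin compression line:
S_c = C_c·H/(1+e₀)·log₁₀(σ'_f/σ'_0) = 0.4×2.4/(1+0.98)×log₁₀(52.172/30.311)
    = 0.48485 × 0.23584 = 0.1143 m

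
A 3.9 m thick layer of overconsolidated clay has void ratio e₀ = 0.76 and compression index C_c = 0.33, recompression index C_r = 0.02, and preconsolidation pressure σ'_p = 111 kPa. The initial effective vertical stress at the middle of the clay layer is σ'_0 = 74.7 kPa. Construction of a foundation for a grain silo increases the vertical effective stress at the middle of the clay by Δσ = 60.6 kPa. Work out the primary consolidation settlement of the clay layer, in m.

Final effective stress: σ'_f = 74.7 + 60.6 = 135.3 kPa.
σ'_f = 135.3 > σ'_p = 111 kPa, so the stress path crosses the preconsolidation pressure — recompression up to σ'_p, then virgin compression beyond:
S_c = H/(1+e₀)·[C_r·log₁₀(σ'_p/σ'_0) + C_c·log₁₀(σ'_f/σ'_p)]
    = 3.9/1.76 × [0.02×log₁₀(111/74.7) + 0.33×log₁₀(135.3/111)]
    = 2.2159 × [0.00344 + 0.028372] = 0.07049 m

S_c ≈ 0.0705 m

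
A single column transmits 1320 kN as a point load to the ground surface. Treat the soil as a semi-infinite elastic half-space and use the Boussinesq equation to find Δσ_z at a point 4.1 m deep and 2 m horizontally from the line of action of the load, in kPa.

Boussinesq vertical stress below a point load on an elastic half-space:
Δσ_z = 3P/(2πz²) · [1 + (r/z)²]^(−5/2)
r/z = 2/4.1 = 0.4878; [1+(r/z)²]^(−5/2) = 0.58646.
Δσ_z = 3×1320/(2π×4.1²) × 0.58646 = 37.493 × 0.58646 = 21.99 kPa

Δσ_z ≈ 22 kPa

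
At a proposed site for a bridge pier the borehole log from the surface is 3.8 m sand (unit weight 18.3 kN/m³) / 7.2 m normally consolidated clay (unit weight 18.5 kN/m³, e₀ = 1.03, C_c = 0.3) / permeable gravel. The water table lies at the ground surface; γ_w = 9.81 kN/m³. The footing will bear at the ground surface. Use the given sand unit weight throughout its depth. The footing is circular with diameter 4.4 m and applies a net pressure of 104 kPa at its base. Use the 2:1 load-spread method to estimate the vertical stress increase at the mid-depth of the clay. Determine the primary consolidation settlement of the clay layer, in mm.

Mid-depth of clay below the ground surface: z = 3.8 + 7.2/2 = 7.4 m.
Total vertical stress at mid-clay: σ_v = 18.3×3.8 + 18.5×3.6 = 136.14 kPa.
Pore pressure: u = 9.81×(7.4 − 0) = 72.594 kPa.
Initial effective stress: σ'_0 = σ_v − u = 136.14 − 72.594 = 63.546 kPa.
Stress increase at mid-clay by the 2:1 spreading method:
Δσ ≈ qD²/(D+z)² = 104×4.4²/(4.4+7.4)² = 14.46 kPa
Final effective stress: σ'_f = σ'_0 + Δσ = 63.546 + 14.46 = 78.006 kPa.
Normally consolidated clay, so the full stress increment lies on the virgin compression line:
S_c = C_c·H/(1+e₀)·log₁₀(σ'_f/σ'_0) = 0.3×7.2/(1+1.03)×log₁₀(78.006/63.546)
    = 1.064 × 0.08904 = 0.09474 m

S_c ≈ 94.7 mm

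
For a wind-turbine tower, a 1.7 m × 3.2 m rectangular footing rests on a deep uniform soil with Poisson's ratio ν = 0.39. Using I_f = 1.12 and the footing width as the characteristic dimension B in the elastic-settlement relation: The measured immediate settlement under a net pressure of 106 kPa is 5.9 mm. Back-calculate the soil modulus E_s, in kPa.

E_s ≈ 29000 kPa

S_e = q·B·(1−ν²)/E_s · I_f  ⇒  E_s = q·B·(1−ν²)·I_f / S_e.
E_s = 106 × 1.7 × 0.8479 × 1.12 / 0.0059 = 29000 kPa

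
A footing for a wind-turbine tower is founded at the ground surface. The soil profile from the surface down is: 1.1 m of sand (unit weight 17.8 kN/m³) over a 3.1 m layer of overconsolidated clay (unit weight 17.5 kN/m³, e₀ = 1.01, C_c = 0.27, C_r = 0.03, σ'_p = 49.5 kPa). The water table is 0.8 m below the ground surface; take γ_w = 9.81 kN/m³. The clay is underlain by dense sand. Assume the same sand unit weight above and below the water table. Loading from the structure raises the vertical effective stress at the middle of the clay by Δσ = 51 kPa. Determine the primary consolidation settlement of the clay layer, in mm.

Mid-depth of clay below the ground surface: z = 1.1 + 3.1/2 = 2.65 m.
Total vertical stress at mid-clay: σ_v = 17.8×1.1 + 17.5×1.55 = 46.705 kPa.
Pore pressure: u = 9.81×(2.65 − 0.8) = 18.149 kPa.
Initial effective stress: σ'_0 = σ_v − u = 46.705 − 18.149 = 28.556 kPa.
Final effective stress: σ'_f = 28.556 + 51 = 79.556 kPa.
σ'_f = 79.556 > σ'_p = 49.5 kPa, so the stress path crosses the preconsolidation pressure — recompression up to σ'_p, then virgin compression beyond:
S_c = H/(1+e₀)·[C_r·log₁₀(σ'_p/σ'_0) + C_c·log₁₀(σ'_f/σ'_p)]
    = 3.1/2.01 × [0.03×log₁₀(49.5/28.556) + 0.27×log₁₀(79.556/49.5)]
    = 1.5423 × [0.0071672 + 0.055638] = 0.09686 m

S_c ≈ 96.9 mm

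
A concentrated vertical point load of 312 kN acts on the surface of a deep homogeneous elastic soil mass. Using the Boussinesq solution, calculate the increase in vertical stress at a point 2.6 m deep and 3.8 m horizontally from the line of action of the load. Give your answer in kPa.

Boussinesq vertical stress below a point load on an elastic half-space:
Δσ_z = 3P/(2πz²) · [1 + (r/z)²]^(−5/2)
r/z = 3.8/2.6 = 1.4615; [1+(r/z)²]^(−5/2) = 0.057415.
Δσ_z = 3×312/(2π×2.6²) × 0.057415 = 22.037 × 0.057415 = 1.265 kPa

Δσ_z ≈ 1.27 kPa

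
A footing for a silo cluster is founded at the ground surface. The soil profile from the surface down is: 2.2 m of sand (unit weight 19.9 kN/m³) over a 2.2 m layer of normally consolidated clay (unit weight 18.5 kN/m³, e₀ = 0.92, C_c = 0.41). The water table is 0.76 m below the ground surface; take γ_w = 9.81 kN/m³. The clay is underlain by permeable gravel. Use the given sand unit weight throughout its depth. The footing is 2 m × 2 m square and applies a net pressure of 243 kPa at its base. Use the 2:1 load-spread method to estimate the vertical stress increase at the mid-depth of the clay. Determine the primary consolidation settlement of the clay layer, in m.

Mid-depth of clay below the ground surface: z = 2.2 + 2.2/2 = 3.3 m.
Total vertical stress at mid-clay: σ_v = 19.9×2.2 + 18.5×1.1 = 64.13 kPa.
Pore pressure: u = 9.81×(3.3 − 0.76) = 24.917 kPa.
Initial effective stress: σ'_0 = σ_v − u = 64.13 − 24.917 = 39.213 kPa.
Stress increase at mid-clay by the 2:1 spreading method:
Δσ = qBL/((B+z)(L+z)) = 243×2×2/((2+3.3)(2+3.3)) = 34.603 kPa
Final effective stress: σ'_f = σ'_0 + Δσ = 39.213 + 34.603 = 73.816 kPa.
Normally consolidated clay, so the full stress increment lies on the virgin compression line:
S_c = C_c·H/(1+e₀)·log₁₀(σ'_f/σ'_0) = 0.41×2.2/(1+0.92)×log₁₀(73.816/39.213)
    = 0.46979 × 0.27472 = 0.1291 m

S_c ≈ 0.129 m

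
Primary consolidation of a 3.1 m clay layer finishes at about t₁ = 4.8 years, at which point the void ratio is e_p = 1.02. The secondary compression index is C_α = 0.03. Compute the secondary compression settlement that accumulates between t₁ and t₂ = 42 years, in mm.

Secondary compression: S_s = C_α·H/(1+e_p)·log₁₀(t₂/t₁)
S_s = 0.03×3.1/(1+1.02)×log₁₀(42/4.8)
    = 0.04604 × 0.942 = 0.04337 m

S_s ≈ 43.4 mm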